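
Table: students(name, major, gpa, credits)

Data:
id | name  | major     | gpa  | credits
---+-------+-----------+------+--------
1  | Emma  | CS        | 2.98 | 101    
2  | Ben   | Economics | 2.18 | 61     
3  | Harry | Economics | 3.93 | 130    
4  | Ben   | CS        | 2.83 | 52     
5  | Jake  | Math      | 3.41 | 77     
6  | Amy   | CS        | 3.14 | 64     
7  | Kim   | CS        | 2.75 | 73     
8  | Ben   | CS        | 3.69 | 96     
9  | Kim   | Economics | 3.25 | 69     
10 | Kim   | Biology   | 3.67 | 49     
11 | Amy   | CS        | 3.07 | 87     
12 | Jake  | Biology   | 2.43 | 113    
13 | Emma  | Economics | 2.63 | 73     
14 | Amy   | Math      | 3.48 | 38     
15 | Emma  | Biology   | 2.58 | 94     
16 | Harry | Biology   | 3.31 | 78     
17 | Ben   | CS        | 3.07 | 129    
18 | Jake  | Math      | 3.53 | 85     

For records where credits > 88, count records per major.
SELECT major, COUNT(*)
FROM students
WHERE credits > 88
GROUP BY major

Note: WHERE filters rows before grouping.

Result:
  Biology: 2
  CS: 3
  Economics: 1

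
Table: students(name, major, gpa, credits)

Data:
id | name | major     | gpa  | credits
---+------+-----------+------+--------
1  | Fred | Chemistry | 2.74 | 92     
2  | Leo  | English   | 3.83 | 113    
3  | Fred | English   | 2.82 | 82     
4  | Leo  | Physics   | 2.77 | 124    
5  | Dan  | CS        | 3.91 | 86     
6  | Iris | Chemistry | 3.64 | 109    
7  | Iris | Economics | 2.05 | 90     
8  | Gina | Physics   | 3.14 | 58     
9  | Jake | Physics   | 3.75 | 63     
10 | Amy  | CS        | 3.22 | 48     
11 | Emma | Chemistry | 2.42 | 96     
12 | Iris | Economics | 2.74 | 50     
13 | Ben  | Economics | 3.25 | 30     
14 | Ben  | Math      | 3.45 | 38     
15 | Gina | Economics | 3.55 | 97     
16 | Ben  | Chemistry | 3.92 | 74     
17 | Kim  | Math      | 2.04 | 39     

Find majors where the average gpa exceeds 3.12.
SELECT major, AVG(gpa)
FROM students
GROUP BY major
HAVING AVG(gpa) > 3.12

Result:
  CS: avg=3.57
  Chemistry: avg=3.18
  English: avg=3.33
  Physics: avg=3.22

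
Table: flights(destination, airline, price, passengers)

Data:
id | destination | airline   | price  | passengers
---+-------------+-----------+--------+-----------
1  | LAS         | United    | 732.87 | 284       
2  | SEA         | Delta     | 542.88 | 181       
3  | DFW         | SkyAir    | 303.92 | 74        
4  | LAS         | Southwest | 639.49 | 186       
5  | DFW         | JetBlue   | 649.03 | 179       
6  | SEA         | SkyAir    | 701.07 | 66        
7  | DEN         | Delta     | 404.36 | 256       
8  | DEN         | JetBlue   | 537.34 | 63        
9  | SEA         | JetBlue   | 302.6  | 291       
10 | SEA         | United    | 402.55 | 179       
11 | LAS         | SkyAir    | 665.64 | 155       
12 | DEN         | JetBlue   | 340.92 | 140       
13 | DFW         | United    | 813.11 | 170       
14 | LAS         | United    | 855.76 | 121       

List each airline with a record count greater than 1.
SELECT airline, COUNT(*) as cnt
FROM flights
GROUP BY airline
HAVING COUNT(*) > 1

Result:
  Delta: 2
  JetBlue: 4
  SkyAir: 3
  United: 4

Note: HAVING filters groups after aggregation, WHERE filters rows before.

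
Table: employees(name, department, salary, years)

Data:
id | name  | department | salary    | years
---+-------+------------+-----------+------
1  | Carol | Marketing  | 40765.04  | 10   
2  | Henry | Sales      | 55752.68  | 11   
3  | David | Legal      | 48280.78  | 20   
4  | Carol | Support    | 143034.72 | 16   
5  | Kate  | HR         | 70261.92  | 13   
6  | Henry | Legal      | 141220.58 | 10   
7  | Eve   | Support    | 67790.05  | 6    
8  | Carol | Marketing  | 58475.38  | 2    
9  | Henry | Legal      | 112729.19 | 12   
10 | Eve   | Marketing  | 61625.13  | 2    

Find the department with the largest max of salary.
SELECT department, MAX(salary) as val
FROM employees
GROUP BY department
ORDER BY val DESC
LIMIT 1

Result: Support with max(salary) = 143034.72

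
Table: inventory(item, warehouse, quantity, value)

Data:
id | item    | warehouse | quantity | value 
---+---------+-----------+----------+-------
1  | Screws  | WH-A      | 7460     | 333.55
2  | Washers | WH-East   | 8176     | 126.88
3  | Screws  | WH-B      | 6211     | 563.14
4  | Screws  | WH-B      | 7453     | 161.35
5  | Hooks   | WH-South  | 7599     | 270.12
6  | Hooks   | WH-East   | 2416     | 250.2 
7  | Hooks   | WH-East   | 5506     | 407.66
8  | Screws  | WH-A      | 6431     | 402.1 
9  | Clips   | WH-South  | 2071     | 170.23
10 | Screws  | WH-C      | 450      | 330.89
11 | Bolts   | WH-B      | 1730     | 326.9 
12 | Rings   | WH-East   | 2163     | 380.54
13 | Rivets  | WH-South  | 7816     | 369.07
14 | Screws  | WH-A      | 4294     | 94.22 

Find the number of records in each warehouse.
SELECT warehouse, COUNT(*) as count
FROM inventory
GROUP BY warehouse

Result:
  WH-A: 3
  WH-B: 3
  WH-C: 1
  WH-East: 4
  WH-South: 3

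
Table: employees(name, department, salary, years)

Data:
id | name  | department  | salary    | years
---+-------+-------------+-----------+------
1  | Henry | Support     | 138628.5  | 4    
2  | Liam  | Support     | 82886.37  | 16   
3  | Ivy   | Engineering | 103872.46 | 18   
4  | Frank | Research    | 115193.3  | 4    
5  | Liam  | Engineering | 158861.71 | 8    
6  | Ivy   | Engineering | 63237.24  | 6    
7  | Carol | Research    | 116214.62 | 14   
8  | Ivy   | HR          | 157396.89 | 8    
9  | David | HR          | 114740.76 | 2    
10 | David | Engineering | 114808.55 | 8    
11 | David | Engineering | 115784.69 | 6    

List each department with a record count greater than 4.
SELECT department, COUNT(*) as cnt
FROM employees
GROUP BY department
HAVING COUNT(*) > 4

Result:
  Engineering: 5

Note: HAVING filters groups after aggregation, WHERE filters rows before.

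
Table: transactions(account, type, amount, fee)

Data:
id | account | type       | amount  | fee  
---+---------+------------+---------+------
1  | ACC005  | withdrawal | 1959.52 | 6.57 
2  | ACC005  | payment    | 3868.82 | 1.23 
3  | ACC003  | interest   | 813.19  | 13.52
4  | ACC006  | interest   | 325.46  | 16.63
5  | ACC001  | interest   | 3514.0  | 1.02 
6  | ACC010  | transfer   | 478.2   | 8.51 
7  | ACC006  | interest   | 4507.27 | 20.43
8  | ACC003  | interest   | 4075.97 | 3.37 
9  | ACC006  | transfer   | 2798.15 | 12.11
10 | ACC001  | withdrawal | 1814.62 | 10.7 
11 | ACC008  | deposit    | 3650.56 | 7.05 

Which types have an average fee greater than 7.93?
SELECT type, AVG(fee)
FROM transactions
GROUP BY type
HAVING AVG(fee) > 7.93

Result:
  interest: avg=10.99
  transfer: avg=10.31
  withdrawal: avg=8.64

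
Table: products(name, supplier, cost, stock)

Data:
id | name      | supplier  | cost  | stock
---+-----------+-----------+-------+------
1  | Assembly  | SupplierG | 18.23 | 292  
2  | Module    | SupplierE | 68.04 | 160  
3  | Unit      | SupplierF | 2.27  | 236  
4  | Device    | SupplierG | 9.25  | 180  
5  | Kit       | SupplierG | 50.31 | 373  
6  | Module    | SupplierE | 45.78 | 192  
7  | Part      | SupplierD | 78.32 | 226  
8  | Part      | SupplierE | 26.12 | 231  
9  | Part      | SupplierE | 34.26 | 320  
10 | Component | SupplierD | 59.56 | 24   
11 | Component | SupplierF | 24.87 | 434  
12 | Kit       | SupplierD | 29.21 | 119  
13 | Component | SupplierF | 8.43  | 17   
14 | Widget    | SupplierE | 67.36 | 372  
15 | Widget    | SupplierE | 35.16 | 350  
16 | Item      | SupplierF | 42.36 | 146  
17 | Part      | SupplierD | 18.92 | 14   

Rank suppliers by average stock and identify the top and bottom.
SELECT supplier, AVG(stock)
FROM products
GROUP BY supplier
ORDER BY AVG(stock)

All groups:
  SupplierD: 95.75
  SupplierF: 208.25
  SupplierE: 270.83
  SupplierG: 281.67

Highest: SupplierG (281.67)
Lowest: SupplierD (95.75)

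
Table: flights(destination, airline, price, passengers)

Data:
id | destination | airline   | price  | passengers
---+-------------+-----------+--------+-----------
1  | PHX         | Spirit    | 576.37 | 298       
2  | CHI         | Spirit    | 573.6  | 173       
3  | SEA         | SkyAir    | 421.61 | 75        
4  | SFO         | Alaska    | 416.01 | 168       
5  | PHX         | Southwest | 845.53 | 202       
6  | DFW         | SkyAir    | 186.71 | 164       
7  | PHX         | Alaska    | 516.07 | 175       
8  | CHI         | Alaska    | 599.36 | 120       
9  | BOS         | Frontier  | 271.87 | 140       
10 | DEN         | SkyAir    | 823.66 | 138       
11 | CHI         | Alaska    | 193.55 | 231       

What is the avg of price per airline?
SELECT airline, AVG(price) as result
FROM flights
GROUP BY airline

Result:
  Alaska: 431.25
  Frontier: 271.87
  SkyAir: 477.33
  Southwest: 845.53
  Spirit: 574.99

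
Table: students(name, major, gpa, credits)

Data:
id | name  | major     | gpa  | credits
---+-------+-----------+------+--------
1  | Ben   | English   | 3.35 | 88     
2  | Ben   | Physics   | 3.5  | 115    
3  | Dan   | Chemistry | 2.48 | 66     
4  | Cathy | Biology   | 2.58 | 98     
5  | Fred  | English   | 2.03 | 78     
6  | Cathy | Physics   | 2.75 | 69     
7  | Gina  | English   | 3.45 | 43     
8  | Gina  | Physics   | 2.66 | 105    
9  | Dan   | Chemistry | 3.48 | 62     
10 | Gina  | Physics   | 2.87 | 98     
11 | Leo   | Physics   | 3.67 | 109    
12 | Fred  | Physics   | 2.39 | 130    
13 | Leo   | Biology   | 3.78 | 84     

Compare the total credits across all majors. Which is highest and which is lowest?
SELECT major, SUM(credits)
FROM students
GROUP BY major
ORDER BY SUM(credits)

All groups:
  Chemistry: 128
  Biology: 182
  English: 209
  Physics: 626

Highest: Physics (626)
Lowest: Chemistry (128)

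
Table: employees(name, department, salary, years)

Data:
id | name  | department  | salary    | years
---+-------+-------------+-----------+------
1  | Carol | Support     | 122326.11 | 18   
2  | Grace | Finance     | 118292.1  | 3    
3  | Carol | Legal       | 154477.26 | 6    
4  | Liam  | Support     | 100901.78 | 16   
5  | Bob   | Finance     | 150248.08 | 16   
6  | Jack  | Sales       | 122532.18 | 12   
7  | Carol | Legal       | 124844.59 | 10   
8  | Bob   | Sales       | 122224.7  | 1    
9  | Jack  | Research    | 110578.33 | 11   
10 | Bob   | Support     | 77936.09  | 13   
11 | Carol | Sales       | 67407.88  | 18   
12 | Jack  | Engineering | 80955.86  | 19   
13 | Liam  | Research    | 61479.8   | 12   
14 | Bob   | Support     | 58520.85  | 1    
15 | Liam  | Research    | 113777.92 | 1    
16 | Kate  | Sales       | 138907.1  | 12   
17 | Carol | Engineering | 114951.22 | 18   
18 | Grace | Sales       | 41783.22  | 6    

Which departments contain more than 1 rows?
SELECT department, COUNT(*) as cnt
FROM employees
GROUP BY department
HAVING COUNT(*) > 1

Result:
  Engineering: 2
  Finance: 2
  Legal: 2
  Research: 3
  Sales: 5
  Support: 4

Note: HAVING filters groups after aggregation, WHERE filters rows before.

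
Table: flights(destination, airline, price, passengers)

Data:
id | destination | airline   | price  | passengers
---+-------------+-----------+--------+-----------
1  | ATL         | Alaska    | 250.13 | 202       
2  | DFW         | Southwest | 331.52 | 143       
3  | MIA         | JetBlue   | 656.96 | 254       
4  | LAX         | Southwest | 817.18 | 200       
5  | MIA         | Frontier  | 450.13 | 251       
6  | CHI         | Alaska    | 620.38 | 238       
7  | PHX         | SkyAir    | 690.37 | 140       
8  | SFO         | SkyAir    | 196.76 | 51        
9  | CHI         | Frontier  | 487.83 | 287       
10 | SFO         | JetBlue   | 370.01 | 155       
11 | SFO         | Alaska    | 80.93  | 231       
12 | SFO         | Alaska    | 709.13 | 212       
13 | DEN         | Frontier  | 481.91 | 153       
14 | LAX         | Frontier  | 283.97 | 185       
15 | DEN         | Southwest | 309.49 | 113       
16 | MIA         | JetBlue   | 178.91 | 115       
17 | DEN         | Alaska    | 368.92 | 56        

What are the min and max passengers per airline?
SELECT airline, MIN(passengers), MAX(passengers)
FROM flights
GROUP BY airline

Result:
  Alaska: min=56, max=238
  Frontier: min=153, max=287
  JetBlue: min=115, max=254
  SkyAir: min=51, max=140
  Southwest: min=113, max=200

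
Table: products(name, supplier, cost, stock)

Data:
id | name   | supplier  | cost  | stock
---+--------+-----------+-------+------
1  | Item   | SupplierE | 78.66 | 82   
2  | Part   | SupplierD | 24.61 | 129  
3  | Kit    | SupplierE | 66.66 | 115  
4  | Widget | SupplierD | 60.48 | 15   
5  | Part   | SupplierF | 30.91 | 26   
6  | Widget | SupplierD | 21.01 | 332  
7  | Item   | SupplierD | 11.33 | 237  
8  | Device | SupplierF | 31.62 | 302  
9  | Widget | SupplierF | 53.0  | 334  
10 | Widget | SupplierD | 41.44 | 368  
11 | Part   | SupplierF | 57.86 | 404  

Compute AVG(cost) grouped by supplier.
SELECT supplier, AVG(cost) as result
FROM products
GROUP BY supplier

Result:
  SupplierD: 31.77
  SupplierE: 72.66
  SupplierF: 43.35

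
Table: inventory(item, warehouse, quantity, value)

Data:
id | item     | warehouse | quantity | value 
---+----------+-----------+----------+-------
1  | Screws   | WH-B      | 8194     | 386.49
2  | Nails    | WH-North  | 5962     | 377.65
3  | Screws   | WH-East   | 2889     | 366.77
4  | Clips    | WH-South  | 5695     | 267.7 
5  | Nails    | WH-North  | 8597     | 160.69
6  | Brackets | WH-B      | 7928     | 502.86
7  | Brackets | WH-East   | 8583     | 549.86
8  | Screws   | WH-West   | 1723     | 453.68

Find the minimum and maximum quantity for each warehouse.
SELECT warehouse, MIN(quantity), MAX(quantity)
FROM inventory
GROUP BY warehouse

Result:
  WH-B: min=7928, max=8194
  WH-East: min=2889, max=8583
  WH-North: min=5962, max=8597
  WH-South: min=5695, max=5695
  WH-West: min=1723, max=1723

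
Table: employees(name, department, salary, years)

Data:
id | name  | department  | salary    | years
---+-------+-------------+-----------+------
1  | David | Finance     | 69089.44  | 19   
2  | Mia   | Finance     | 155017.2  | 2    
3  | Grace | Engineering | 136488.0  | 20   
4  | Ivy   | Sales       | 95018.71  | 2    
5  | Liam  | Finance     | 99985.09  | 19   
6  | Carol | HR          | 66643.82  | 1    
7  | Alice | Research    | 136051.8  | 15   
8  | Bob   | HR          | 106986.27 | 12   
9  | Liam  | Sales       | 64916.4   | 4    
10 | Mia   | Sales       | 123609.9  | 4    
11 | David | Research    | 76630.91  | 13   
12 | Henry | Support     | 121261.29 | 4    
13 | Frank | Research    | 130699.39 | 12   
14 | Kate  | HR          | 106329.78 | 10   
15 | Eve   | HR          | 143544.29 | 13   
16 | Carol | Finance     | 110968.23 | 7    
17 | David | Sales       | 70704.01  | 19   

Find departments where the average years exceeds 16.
SELECT department, AVG(years)
FROM employees
GROUP BY department
HAVING AVG(years) > 16

Result:
  Engineering: avg=20.00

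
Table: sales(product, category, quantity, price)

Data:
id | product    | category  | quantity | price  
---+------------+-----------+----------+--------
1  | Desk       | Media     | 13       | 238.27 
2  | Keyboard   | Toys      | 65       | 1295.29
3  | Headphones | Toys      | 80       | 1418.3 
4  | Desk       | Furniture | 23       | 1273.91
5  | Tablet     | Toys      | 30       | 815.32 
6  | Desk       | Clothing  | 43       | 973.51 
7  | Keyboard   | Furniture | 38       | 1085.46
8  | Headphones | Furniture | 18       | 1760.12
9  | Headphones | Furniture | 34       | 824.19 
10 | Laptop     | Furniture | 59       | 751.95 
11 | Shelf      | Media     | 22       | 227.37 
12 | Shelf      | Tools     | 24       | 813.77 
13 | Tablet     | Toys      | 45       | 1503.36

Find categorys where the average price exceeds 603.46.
SELECT category, AVG(price)
FROM sales
GROUP BY category
HAVING AVG(price) > 603.46

Result:
  Clothing: avg=973.51
  Furniture: avg=1139.13
  Tools: avg=813.77
  Toys: avg=1258.07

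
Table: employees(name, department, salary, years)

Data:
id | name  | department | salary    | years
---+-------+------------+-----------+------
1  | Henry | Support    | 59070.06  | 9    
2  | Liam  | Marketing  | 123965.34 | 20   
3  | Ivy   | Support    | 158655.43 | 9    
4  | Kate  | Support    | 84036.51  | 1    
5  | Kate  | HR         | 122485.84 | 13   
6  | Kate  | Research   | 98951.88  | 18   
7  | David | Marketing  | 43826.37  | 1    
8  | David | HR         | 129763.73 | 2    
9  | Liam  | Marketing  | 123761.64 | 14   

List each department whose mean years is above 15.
SELECT department, AVG(years)
FROM employees
GROUP BY department
HAVING AVG(years) > 15

Result:
  Research: avg=18.00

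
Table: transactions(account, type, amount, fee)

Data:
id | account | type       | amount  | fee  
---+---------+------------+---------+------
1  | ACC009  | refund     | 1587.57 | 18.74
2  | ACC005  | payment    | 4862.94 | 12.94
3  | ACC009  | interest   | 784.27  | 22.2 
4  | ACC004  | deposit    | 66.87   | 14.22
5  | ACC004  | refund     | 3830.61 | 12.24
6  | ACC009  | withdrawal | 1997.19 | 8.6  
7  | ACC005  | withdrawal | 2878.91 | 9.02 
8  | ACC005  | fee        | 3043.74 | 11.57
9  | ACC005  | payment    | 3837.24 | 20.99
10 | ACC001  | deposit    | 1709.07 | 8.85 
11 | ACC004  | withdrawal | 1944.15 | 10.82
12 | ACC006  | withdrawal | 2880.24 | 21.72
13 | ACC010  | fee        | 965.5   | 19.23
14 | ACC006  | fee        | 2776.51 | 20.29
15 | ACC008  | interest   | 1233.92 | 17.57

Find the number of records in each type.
SELECT type, COUNT(*) as count
FROM transactions
GROUP BY type

Result:
  deposit: 2
  fee: 3
  interest: 2
  payment: 2
  refund: 2
  withdrawal: 4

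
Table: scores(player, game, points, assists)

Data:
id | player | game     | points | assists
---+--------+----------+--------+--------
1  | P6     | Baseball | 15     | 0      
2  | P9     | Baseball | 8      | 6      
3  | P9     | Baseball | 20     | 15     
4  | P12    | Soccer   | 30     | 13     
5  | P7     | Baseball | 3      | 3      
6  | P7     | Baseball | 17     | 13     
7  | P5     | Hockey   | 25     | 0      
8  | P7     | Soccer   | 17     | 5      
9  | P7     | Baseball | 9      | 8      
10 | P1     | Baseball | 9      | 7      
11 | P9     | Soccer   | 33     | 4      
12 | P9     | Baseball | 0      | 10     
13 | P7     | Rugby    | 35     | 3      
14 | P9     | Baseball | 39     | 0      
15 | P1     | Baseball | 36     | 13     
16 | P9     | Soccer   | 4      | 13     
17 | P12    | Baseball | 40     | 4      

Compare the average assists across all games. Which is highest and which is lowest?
SELECT game, AVG(assists)
FROM scores
GROUP BY game
ORDER BY AVG(assists)

All groups:
  Hockey: 0.00
  Rugby: 3.00
  Baseball: 7.18
  Soccer: 8.75

Highest: Soccer (8.75)
Lowest: Hockey (0.00)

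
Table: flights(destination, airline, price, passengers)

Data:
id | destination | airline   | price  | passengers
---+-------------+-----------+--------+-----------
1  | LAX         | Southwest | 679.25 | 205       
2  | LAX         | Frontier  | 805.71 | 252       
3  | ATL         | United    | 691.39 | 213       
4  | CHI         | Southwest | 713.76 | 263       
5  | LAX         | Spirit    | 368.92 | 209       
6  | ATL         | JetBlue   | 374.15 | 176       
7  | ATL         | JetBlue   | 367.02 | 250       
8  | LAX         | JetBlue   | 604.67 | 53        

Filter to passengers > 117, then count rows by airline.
SELECT airline, COUNT(*)
FROM flights
WHERE passengers > 117
GROUP BY airline

Note: WHERE filters rows before grouping.

Result:
  Frontier: 1
  JetBlue: 2
  Southwest: 2
  Spirit: 1
  United: 1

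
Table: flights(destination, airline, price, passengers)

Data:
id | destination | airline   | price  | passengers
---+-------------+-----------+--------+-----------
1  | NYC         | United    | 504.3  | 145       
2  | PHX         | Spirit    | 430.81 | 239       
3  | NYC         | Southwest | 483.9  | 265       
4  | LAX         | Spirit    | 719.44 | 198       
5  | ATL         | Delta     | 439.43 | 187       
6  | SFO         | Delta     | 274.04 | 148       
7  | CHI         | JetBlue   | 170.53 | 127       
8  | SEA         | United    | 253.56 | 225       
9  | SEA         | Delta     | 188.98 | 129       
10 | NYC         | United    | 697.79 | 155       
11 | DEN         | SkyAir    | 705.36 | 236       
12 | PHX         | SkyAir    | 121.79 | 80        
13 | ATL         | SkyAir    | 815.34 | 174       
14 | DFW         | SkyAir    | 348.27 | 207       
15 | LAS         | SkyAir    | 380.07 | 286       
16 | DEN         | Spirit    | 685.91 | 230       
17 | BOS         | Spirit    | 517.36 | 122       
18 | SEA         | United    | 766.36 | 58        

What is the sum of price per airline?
SELECT airline, SUM(price) as result
FROM flights
GROUP BY airline

Result:
  Delta: 902.45
  JetBlue: 170.53
  SkyAir: 2370.83
  Southwest: 483.90
  Spirit: 2353.52
  United: 2222.01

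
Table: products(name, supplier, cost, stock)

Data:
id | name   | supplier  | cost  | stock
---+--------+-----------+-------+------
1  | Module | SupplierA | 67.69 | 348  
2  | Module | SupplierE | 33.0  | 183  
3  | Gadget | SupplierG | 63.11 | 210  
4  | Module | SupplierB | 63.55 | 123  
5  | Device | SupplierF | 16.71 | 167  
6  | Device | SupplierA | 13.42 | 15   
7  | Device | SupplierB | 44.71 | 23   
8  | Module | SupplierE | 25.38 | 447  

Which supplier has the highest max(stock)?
SELECT supplier, MAX(stock) as val
FROM products
GROUP BY supplier
ORDER BY val DESC
LIMIT 1

Result: SupplierE with max(stock) = 447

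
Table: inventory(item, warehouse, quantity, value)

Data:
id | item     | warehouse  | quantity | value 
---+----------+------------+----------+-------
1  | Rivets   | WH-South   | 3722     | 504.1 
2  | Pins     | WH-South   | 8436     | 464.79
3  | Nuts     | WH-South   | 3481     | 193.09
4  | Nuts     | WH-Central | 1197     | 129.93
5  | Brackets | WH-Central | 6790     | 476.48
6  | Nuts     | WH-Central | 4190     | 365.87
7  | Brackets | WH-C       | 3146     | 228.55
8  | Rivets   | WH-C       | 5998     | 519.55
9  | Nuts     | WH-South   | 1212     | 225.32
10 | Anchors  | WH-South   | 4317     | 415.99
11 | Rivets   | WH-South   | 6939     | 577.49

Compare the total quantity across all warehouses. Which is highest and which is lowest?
SELECT warehouse, SUM(quantity)
FROM inventory
GROUP BY warehouse
ORDER BY SUM(quantity)

All groups:
  WH-C: 9144
  WH-Central: 12177
  WH-South: 28107

Highest: WH-South (28107)
Lowest: WH-C (9144)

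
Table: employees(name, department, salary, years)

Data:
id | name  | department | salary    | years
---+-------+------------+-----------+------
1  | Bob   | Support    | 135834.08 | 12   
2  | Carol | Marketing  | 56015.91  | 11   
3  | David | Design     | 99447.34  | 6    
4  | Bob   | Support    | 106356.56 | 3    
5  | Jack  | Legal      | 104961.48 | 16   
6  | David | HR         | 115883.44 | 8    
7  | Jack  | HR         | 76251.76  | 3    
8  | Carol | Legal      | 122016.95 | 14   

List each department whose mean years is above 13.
SELECT department, AVG(years)
FROM employees
GROUP BY department
HAVING AVG(years) > 13

Result:
  Legal: avg=15.00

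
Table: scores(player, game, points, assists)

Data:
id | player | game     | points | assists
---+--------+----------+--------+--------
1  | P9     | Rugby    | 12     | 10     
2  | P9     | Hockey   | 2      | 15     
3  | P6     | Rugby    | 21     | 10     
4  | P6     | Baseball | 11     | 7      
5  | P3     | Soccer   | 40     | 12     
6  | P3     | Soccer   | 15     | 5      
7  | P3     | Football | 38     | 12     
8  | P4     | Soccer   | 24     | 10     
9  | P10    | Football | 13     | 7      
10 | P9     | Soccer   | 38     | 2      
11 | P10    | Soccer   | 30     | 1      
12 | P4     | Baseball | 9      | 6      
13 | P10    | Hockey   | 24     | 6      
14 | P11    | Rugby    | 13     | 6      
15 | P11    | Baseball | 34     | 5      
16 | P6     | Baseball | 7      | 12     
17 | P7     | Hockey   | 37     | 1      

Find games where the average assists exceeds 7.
SELECT game, AVG(assists)
FROM scores
GROUP BY game
HAVING AVG(assists) > 7

Result:
  Baseball: avg=7.50
  Football: avg=9.50
  Hockey: avg=7.33
  Rugby: avg=8.67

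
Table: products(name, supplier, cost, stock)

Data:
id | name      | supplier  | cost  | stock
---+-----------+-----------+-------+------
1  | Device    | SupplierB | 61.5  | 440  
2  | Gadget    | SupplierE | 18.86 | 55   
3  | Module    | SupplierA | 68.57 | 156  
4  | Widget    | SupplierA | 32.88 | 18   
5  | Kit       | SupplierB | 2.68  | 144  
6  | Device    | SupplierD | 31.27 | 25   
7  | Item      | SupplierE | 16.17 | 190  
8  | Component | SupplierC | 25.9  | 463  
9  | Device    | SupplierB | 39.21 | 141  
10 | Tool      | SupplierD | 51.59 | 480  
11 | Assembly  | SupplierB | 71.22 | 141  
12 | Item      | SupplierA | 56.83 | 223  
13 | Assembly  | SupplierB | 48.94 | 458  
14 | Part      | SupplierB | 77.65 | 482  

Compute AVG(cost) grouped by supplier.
SELECT supplier, AVG(cost) as result
FROM products
GROUP BY supplier

Result:
  SupplierA: 52.76
  SupplierB: 50.20
  SupplierC: 25.90
  SupplierD: 41.43
  SupplierE: 17.52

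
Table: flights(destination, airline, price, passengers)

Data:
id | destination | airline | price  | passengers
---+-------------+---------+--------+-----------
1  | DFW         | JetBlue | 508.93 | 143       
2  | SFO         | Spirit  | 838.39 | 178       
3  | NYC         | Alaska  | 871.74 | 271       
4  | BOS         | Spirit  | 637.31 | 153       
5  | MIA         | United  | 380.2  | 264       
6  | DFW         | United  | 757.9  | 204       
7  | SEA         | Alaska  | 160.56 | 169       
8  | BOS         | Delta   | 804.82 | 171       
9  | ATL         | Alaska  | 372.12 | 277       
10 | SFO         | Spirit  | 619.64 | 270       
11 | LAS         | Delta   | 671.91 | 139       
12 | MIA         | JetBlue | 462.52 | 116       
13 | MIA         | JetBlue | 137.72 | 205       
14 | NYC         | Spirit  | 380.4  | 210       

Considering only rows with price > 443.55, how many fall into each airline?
SELECT airline, COUNT(*)
FROM flights
WHERE price > 443.55
GROUP BY airline

Note: WHERE filters rows before grouping.

Result:
  Alaska: 1
  Delta: 2
  JetBlue: 2
  Spirit: 3
  United: 1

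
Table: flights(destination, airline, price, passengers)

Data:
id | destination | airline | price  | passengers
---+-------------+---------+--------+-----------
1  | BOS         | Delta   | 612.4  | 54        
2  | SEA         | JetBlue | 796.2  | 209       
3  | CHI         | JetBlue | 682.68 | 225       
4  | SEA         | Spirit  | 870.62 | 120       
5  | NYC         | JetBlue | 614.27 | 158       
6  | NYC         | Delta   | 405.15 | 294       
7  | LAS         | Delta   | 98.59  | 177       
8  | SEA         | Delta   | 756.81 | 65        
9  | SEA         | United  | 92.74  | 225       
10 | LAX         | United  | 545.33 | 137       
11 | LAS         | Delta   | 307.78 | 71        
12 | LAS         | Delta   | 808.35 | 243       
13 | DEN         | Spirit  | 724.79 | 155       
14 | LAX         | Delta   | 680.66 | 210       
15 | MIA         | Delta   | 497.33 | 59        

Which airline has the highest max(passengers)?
SELECT airline, MAX(passengers) as val
FROM flights
GROUP BY airline
ORDER BY val DESC
LIMIT 1

Result: Delta with max(passengers) = 294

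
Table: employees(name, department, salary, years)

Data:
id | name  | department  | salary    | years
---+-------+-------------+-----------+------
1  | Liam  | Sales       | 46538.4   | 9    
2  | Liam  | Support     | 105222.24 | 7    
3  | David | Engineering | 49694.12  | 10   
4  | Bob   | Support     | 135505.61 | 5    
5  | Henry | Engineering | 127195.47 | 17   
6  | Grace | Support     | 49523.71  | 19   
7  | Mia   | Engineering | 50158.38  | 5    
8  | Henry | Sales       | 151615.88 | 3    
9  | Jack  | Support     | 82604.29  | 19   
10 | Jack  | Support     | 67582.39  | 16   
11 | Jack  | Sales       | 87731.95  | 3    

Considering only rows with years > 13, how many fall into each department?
SELECT department, COUNT(*)
FROM employees
WHERE years > 13
GROUP BY department

Note: WHERE filters rows before grouping.

Result:
  Engineering: 1
  Support: 3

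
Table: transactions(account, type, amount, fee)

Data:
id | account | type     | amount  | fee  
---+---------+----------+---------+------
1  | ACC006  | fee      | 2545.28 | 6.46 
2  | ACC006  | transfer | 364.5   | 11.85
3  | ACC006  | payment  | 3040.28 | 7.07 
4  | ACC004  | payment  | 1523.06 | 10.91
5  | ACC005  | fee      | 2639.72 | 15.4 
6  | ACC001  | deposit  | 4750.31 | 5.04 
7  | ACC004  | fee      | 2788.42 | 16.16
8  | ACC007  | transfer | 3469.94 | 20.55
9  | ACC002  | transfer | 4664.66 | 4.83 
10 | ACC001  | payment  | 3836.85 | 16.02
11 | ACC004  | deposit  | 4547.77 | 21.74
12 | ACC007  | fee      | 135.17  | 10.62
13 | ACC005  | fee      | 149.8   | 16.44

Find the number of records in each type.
SELECT type, COUNT(*) as count
FROM transactions
GROUP BY type

Result:
  deposit: 2
  fee: 5
  payment: 3
  transfer: 3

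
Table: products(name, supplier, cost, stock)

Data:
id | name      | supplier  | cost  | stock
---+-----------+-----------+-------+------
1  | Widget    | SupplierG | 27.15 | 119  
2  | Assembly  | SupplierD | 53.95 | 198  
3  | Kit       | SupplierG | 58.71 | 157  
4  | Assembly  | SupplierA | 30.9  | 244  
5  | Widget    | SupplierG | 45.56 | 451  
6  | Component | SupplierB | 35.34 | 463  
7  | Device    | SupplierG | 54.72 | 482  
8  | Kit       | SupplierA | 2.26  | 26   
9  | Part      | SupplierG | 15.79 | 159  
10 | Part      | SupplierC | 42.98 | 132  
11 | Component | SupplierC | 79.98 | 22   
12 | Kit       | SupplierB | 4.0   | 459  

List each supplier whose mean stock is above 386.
SELECT supplier, AVG(stock)
FROM products
GROUP BY supplier
HAVING AVG(stock) > 386

Result:
  SupplierB: avg=461.00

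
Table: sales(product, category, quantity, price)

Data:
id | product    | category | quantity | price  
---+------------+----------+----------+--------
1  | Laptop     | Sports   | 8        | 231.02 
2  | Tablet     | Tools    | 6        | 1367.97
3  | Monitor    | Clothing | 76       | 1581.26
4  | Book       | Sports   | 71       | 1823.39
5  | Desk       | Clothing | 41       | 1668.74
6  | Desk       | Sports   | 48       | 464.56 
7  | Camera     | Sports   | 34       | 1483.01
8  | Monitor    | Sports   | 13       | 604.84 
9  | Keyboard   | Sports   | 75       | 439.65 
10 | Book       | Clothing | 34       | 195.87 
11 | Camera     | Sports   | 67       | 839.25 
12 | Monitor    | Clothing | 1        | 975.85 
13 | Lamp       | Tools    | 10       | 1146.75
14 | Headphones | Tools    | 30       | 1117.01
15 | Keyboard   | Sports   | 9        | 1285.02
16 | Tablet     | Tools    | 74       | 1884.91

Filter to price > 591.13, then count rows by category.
SELECT category, COUNT(*)
FROM sales
WHERE price > 591.13
GROUP BY category

Note: WHERE filters rows before grouping.

Result:
  Clothing: 3
  Sports: 5
  Tools: 4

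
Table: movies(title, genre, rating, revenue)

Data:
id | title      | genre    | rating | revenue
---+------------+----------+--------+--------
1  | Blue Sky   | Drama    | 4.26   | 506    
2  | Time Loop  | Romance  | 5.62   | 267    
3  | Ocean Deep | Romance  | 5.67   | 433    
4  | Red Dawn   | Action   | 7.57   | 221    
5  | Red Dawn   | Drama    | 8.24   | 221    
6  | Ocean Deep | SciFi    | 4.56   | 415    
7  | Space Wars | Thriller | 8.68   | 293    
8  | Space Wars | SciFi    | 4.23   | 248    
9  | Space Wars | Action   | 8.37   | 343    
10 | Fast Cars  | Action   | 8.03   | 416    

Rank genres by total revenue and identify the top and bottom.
SELECT genre, SUM(revenue)
FROM movies
GROUP BY genre
ORDER BY SUM(revenue)

All groups:
  Thriller: 293
  SciFi: 663
  Romance: 700
  Drama: 727
  Action: 980

Highest: Action (980)
Lowest: Thriller (293)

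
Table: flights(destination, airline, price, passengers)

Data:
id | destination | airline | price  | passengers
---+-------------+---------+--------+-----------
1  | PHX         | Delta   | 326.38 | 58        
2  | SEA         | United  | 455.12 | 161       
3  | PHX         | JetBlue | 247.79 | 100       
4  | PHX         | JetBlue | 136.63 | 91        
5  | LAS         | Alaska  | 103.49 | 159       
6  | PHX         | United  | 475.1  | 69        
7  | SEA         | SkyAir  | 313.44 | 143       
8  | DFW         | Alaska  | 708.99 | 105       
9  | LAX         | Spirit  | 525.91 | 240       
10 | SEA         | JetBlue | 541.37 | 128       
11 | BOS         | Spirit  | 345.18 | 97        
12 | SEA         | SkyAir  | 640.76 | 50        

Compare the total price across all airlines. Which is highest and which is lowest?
SELECT airline, SUM(price)
FROM flights
GROUP BY airline
ORDER BY SUM(price)

All groups:
  Delta: 326.38
  Alaska: 812.48
  Spirit: 871.09
  JetBlue: 925.79
  United: 930.22
  SkyAir: 954.20

Highest: SkyAir (954.20)
Lowest: Delta (326.38)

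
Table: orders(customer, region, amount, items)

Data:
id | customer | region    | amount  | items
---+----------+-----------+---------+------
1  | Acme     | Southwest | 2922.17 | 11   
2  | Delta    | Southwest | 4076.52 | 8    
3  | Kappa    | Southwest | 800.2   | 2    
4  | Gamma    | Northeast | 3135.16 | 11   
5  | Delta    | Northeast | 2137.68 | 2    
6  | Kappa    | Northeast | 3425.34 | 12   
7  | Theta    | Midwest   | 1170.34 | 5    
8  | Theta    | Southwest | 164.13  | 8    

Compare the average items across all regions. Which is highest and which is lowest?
SELECT region, AVG(items)
FROM orders
GROUP BY region
ORDER BY AVG(items)

All groups:
  Midwest: 5.00
  Southwest: 7.25
  Northeast: 8.33

Highest: Northeast (8.33)
Lowest: Midwest (5.00)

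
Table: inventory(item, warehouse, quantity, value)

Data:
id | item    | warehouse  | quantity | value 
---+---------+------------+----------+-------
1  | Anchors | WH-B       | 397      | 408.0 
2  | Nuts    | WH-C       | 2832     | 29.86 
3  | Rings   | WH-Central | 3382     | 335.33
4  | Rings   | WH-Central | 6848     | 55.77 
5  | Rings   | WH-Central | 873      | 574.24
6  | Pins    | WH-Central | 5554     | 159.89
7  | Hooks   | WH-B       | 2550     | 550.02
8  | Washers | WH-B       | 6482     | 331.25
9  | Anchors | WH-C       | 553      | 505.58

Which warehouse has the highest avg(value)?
SELECT warehouse, AVG(value) as val
FROM inventory
GROUP BY warehouse
ORDER BY val DESC
LIMIT 1

Result: WH-B with avg(value) = 429.76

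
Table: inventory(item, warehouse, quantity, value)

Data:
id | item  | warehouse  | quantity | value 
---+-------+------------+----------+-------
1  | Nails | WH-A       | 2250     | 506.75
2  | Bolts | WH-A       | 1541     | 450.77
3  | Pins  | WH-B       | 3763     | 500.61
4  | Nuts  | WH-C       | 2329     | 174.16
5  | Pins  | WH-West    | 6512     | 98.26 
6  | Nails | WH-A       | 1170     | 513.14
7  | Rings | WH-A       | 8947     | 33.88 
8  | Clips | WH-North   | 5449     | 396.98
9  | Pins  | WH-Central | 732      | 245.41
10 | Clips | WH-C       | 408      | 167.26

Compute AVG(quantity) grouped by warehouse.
SELECT warehouse, AVG(quantity) as result
FROM inventory
GROUP BY warehouse

Result:
  WH-A: 3477.00
  WH-B: 3763.00
  WH-C: 1368.50
  WH-Central: 732.00
  WH-North: 5449.00
  WH-West: 6512.00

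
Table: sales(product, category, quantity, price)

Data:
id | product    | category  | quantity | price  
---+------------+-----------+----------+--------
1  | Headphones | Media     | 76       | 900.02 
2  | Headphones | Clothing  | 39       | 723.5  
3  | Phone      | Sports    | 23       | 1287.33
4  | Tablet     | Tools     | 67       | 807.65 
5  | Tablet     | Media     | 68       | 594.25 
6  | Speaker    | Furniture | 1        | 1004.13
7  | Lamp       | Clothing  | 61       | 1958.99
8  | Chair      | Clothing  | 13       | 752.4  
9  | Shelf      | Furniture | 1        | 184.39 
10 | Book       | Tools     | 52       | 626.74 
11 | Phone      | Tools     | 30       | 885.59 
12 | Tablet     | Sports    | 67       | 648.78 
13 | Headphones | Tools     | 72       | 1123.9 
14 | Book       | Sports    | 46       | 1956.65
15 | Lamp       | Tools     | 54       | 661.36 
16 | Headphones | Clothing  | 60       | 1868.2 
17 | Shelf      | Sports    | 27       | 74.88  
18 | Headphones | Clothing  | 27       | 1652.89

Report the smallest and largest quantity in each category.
SELECT category, MIN(quantity), MAX(quantity)
FROM sales
GROUP BY category

Result:
  Clothing: min=13, max=61
  Furniture: min=1, max=1
  Media: min=68, max=76
  Sports: min=23, max=67
  Tools: min=30, max=72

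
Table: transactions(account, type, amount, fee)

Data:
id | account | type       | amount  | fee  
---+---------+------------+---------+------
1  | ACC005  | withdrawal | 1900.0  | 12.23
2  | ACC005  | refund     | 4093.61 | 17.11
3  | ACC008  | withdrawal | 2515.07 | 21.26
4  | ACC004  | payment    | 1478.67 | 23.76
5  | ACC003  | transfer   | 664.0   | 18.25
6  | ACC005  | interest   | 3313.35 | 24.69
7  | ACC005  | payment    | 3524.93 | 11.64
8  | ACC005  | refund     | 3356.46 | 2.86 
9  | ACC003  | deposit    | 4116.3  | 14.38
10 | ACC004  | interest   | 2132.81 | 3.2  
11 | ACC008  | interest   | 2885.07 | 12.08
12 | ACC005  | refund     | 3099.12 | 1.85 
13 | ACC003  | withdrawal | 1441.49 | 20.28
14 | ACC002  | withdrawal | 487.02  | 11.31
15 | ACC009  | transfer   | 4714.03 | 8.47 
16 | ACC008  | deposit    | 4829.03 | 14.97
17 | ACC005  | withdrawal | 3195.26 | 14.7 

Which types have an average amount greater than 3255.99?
SELECT type, AVG(amount)
FROM transactions
GROUP BY type
HAVING AVG(amount) > 3255.99

Result:
  deposit: avg=4472.67
  refund: avg=3516.40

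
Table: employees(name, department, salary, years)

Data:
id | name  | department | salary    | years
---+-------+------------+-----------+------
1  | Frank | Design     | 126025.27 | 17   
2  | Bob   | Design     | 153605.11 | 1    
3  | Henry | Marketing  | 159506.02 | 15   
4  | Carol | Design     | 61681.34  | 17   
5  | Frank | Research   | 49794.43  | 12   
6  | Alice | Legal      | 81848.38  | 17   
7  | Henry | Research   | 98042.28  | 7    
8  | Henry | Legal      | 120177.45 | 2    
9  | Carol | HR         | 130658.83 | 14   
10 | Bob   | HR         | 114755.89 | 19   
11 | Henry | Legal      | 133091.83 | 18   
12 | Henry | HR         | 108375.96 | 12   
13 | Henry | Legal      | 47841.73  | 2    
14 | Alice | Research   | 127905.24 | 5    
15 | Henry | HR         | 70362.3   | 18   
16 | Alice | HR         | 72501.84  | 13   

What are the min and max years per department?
SELECT department, MIN(years), MAX(years)
FROM employees
GROUP BY department

Result:
  Design: min=1, max=17
  HR: min=12, max=19
  Legal: min=2, max=18
  Marketing: min=15, max=15
  Research: min=5, max=12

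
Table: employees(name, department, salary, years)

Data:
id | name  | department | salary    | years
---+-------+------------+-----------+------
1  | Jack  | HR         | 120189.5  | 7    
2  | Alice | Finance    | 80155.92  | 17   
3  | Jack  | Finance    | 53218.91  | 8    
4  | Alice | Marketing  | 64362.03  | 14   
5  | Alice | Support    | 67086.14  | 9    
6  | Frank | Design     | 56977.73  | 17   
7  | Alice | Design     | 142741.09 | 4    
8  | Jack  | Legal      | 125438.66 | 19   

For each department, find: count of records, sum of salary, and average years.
SELECT department,
       COUNT(*) as cnt,
       SUM(salary) as total_salary,
       AVG(years) as avg_years
FROM employees
GROUP BY department

Result:
  Design: 2 records, 199718.82 total salary, 10.50 avg years
  Finance: 2 records, 133374.83 total salary, 12.50 avg years
  HR: 1 records, 120189.50 total salary, 7.00 avg years
  Legal: 1 records, 125438.66 total salary, 19.00 avg years
  Marketing: 1 records, 64362.03 total salary, 14.00 avg years
  Support: 1 records, 67086.14 total salary, 9.00 avg years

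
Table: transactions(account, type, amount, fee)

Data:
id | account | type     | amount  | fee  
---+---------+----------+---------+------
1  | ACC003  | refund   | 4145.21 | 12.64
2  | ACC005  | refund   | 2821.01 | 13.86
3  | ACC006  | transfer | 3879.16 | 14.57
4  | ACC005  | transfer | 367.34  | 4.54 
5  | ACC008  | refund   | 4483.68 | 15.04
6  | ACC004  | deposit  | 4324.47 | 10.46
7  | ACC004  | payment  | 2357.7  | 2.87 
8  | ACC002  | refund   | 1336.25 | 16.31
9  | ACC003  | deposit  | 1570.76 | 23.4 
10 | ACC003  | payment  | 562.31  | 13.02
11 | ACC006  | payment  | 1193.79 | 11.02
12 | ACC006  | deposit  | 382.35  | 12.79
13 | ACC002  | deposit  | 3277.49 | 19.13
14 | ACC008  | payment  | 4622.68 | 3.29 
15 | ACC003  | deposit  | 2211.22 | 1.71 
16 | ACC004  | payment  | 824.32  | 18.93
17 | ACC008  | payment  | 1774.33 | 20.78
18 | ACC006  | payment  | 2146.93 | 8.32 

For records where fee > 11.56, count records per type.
SELECT type, COUNT(*)
FROM transactions
WHERE fee > 11.56
GROUP BY type

Note: WHERE filters rows before grouping.

Result:
  deposit: 3
  payment: 3
  refund: 4
  transfer: 1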